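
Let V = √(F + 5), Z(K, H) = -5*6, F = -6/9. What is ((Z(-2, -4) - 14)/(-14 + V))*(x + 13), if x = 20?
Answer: 60984/575 + 1452*√39/575 ≈ 121.83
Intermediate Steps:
F = -⅔ (F = -6*⅑ = -⅔ ≈ -0.66667)
Z(K, H) = -30
V = √39/3 (V = √(-⅔ + 5) = √(13/3) = √39/3 ≈ 2.0817)
((Z(-2, -4) - 14)/(-14 + V))*(x + 13) = ((-30 - 14)/(-14 + √39/3))*(20 + 13) = -44/(-14 + √39/3)*33 = -1452/(-14 + √39/3)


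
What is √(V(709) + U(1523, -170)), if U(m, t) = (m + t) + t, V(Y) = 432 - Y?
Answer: √906 ≈ 30.100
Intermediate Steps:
U(m, t) = m + 2*t
√(V(709) + U(1523, -170)) = √((432 - 1*709) + (1523 + 2*(-170))) = √((432 - 709) + (1523 - 340)) = √(-277 + 1183) = √906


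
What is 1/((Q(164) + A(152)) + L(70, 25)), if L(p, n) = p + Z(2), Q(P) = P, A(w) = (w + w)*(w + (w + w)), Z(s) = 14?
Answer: 1/138872 ≈ 7.2009e-6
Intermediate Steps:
A(w) = 6*w**2 (A(w) = (2*w)*(w + 2*w) = (2*w)*(3*w) = 6*w**2)
L(p, n) = 14 + p (L(p, n) = p + 14 = 14 + p)
1/((Q(164) + A(152)) + L(70, 25)) = 1/((164 + 6*152**2) + (14 + 70)) = 1/((164 + 6*23104) + 84) = 1/((164 + 138624) + 84) = 1/(138788 + 84) = 1/138872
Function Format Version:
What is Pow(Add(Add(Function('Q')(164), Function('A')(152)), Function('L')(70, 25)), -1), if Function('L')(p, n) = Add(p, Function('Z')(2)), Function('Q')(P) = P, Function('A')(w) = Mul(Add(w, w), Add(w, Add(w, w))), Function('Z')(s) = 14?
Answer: Rational(1, 138872) ≈ 7.2009e-6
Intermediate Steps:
Function('A')(w) = Mul(6, Pow(w, 2)) (Function('A')(w) = Mul(Mul(2, w), Add(w, Mul(2, w))) = Mul(Mul(2, w), Mul(3, w)) = Mul(6, Pow(w, 2)))
Function('L')(p, n) = Add(14, p) (Function('L')(p, n) = Add(p, 14) = Add(14, p))
Pow(Add(Add(Function('Q')(164), Function('A')(152)), Function('L')(70, 25)), -1) = Pow(Add(Add(164, Mul(6, Pow(152, 2))), Add(14, 70)), -1) = Pow(Add(Add(164, Mul(6, 23104)), 84), -1) = Pow(Add(Add(164, 138624), 84), -1) = Pow(Add(138788, 84), -1) = Pow(138872, -1) = Rational(1, 138872)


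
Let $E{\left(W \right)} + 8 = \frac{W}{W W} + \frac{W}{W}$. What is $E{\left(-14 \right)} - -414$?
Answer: $\frac{5697}{14} \approx 406.93$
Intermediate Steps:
$E{\left(W \right)} = -7 + \frac{1}{W}$ ($E{\left(W \right)} = -8 + \left(\frac{W}{W W} + \frac{W}{W}\right) = -8 + \left(\frac{W}{W^{2}} + 1\right) = -8 + \left(\frac{1}{W} + 1\right) = -8 + \left(1 + \frac{1}{W}\right) = -7 + \frac{1}{W}$)
$E{\left(-14 \right)} - -414 = \left(-7 + \frac{1}{-14}\right) - -414 = \left(-7 - \frac{1}{14}\right) + 414 = - \frac{99}{14} + 414 = \frac{5697}{14}$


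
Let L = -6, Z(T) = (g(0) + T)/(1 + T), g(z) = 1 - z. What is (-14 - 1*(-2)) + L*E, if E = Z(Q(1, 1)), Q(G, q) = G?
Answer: -18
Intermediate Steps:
Z(T) = 1 (Z(T) = ((1 - 1*0) + T)/(1 + T) = ((1 + 0) + T)/(1 + T) = (1 + T)/(1 + T) = 1)
E = 1
(-14 - 1*(-2)) + L*E = (-14 - 1*(-2)) - 6*1 = (-14 + 2) - 6 = -12 - 6 = -18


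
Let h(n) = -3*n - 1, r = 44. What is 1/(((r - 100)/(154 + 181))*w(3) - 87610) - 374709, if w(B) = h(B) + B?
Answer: -10997318703557/29348958 ≈ -3.7471e+5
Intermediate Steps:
h(n) = -1 - 3*n
w(B) = -1 - 2*B (w(B) = (-1 - 3*B) + B = -1 - 2*B)
1/(((r - 100)/(154 + 181))*w(3) - 87610) - 374709 = 1/(((44 - 100)/(154 + 181))*(-1 - 2*3) - 87610) - 374709 = 1/((-56/335)*(-1 - 6) - 87610) - 374709 = 1/(-56*1/335*(-7) - 87610) - 374709 = 1/(-56/335*(-7) - 87610) - 374709 = 1/(392/335 - 87610) - 374709 = 1/(-29348958/335) - 374709 = -335/29348958 - 374709 = -10997318703557/29348958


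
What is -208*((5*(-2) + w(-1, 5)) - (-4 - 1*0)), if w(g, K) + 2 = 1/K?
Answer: 8112/5 ≈ 1622.4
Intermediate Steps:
w(g, K) = -2 + 1/K
-208*((5*(-2) + w(-1, 5)) - (-4 - 1*0)) = -208*((5*(-2) + (-2 + 1/5)) - (-4 - 1*0)) = -208*((-10 + (-2 + 1/5)) - (-4 + 0)) = -208*((-10 - 9/5) - 1*(-4)) = -208*(-59/5 + 4) = -208*(-39/5) = 8112/5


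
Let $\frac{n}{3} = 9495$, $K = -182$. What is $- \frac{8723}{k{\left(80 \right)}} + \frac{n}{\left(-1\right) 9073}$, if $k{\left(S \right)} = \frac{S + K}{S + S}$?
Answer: $\frac{30000235}{2193} \approx 13680.0$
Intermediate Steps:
$n = 28485$ ($n = 3 \cdot 9495 = 28485$)
$k{\left(S \right)} = \frac{-182 + S}{2 S}$ ($k{\left(S \right)} = \frac{S - 182}{S + S} = \frac{-182 + S}{2 S}$)
$- \frac{8723}{k{\left(80 \right)}} + \frac{n}{\left(-1\right) 9073} = - \frac{8723}{\frac{1}{2} \cdot \frac{1}{80} \left(-182 + 80\right)} + \frac{28485}{\left(-1\right) 9073} = - \frac{8723}{\frac{1}{2} \cdot \frac{1}{80} \left(-102\right)} + \frac{28485}{-9073} = - \frac{8723}{- \frac{51}{80}} + 28485 \left(- \frac{1}{9073}\right) = \left(-8723\right) \left(- \frac{80}{51}\right) - \frac{135}{43} = \frac{697840}{51} - \frac{135}{43} = \frac{30000235}{2193}$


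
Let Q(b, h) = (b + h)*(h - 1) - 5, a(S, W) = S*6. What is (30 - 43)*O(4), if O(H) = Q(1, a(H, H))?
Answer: -7410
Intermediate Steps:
a(S, W) = 6*S
Q(b, h) = -5 + (-1 + h)*(b + h) (Q(b, h) = (b + h)*(-1 + h) - 5 = (-1 + h)*(b + h) - 5 = -5 + (-1 + h)*(b + h))
O(H) = -6 + 36*H² (O(H) = -5 + (6*H)² - 1*1 - 6*H + 1*(6*H) = -5 + 36*H² - 1 - 6*H + 6*H = -6 + 36*H²)
(30 - 43)*O(4) = (30 - 43)*(-6 + 36*4²) = -13*(-6 + 36*16) = -13*(-6 + 576) = -13*570 = -7410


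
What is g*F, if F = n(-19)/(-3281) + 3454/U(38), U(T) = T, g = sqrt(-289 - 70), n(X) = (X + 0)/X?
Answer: 5666268*I*sqrt(359)/62339 ≈ 1722.2*I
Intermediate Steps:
n(X) = 1 (n(X) = X/X = 1)
g = I*sqrt(359) (g = sqrt(-359) = I*sqrt(359) ≈ 18.947*I)
F = 5666268/62339 (F = 1/(-3281) + 3454/38 = 1*(-1/3281) + 3454*(1/38) = -1/3281 + 1727/19 = 5666268/62339 ≈ 90.894)
g*F = (I*sqrt(359))*(5666268/62339) = 5666268*I*sqrt(359)/62339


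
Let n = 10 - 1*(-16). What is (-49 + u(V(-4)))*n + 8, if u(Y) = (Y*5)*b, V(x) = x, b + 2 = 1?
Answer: -746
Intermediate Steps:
b = -1 (b = -2 + 1 = -1)
n = 26 (n = 10 + 16 = 26)
u(Y) = -5*Y (u(Y) = (Y*5)*(-1) = (5*Y)*(-1) = -5*Y)
(-49 + u(V(-4)))*n + 8 = (-49 - 5*(-4))*26 + 8 = (-49 + 20)*26 + 8 = -29*26 + 8 = -754 + 8 = -746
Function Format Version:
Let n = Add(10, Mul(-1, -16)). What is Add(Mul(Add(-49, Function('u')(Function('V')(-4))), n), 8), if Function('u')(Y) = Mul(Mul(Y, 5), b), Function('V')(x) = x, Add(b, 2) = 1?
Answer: -746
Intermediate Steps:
b = -1 (b = Add(-2, 1) = -1)
n = 26 (n = Add(10, 16) = 26)
Function('u')(Y) = Mul(-5, Y) (Function('u')(Y) = Mul(Mul(Y, 5), -1) = Mul(Mul(5, Y), -1) = Mul(-5, Y))
Add(Mul(Add(-49, Function('u')(Function('V')(-4))), n), 8) = Add(Mul(Add(-49, Mul(-5, -4)), 26), 8) = Add(Mul(Add(-49, 20), 26), 8) = Add(Mul(-29, 26), 8) = Add(-754, 8) = -746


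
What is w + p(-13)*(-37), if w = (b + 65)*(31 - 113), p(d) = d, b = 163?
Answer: -18215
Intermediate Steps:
w = -18696 (w = (163 + 65)*(31 - 113) = 228*(-82) = -18696)
w + p(-13)*(-37) = -18696 - 13*(-37) = -18696 + 481 = -18215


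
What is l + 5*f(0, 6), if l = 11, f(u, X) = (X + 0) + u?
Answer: 41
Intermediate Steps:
f(u, X) = X + u
l + 5*f(0, 6) = 11 + 5*(6 + 0) = 11 + 5*6 = 11 + 30 = 41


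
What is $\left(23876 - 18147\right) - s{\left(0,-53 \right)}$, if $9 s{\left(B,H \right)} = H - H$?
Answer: $5729$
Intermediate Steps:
$s{\left(B,H \right)} = 0$ ($s{\left(B,H \right)} = \frac{H - H}{9} = \frac{1}{9} \cdot 0 = 0$)
$\left(23876 - 18147\right) - s{\left(0,-53 \right)} = \left(23876 - 18147\right) - 0 = 5729 + 0 = 5729$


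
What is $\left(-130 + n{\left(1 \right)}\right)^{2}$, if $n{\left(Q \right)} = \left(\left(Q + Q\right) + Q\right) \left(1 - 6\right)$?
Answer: $21025$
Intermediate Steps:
$n{\left(Q \right)} = - 15 Q$ ($n{\left(Q \right)} = \left(2 Q + Q\right) \left(-5\right) = 3 Q \left(-5\right) = - 15 Q$)
$\left(-130 + n{\left(1 \right)}\right)^{2} = \left(-130 - 15\right)^{2} = \left(-145\right)^{2} = 21025$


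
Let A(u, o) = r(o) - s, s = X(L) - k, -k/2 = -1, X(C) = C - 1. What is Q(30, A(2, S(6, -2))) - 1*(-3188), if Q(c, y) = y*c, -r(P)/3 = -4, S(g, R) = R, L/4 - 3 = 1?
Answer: 3158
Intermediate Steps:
L = 16 (L = 12 + 4*1 = 12 + 4 = 16)
X(C) = -1 + C
k = 2 (k = -2*(-1) = 2)
r(P) = 12 (r(P) = -3*(-4) = 12)
s = 13 (s = (-1 + 16) - 1*2 = 15 - 2 = 13)
A(u, o) = -1 (A(u, o) = 12 - 1*13 = 12 - 13 = -1)
Q(c, y) = c*y
Q(30, A(2, S(6, -2))) - 1*(-3188) = 30*(-1) - 1*(-3188) = -30 + 3188 = 3158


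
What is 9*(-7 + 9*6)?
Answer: 423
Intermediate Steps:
9*(-7 + 9*6) = 9*(-7 + 54) = 9*47 = 423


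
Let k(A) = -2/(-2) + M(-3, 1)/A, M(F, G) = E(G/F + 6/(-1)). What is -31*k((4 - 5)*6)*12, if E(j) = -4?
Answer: -620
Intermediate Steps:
M(F, G) = -4
k(A) = 1 - 4/A (k(A) = -2/(-2) - 4/A = -2*(-1/2) - 4/A = 1 - 4/A)
-31*k((4 - 5)*6)*12 = -31*(-4 + (4 - 5)*6)/((4 - 5)*6)*12 = -31*(-4 - 1*6)/((-1*6))*12 = -31*(-4 - 6)/(-6)*12 = -(-31)*(-10)/6*12 = -31*5/3*12 = -155/3*12 = -620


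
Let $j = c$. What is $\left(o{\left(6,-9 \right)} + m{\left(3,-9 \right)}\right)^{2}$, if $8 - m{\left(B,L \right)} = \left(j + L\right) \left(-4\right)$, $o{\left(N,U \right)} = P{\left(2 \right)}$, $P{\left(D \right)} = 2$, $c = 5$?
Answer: $36$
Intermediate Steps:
$j = 5$
$o{\left(N,U \right)} = 2$
$m{\left(B,L \right)} = 28 + 4 L$ ($m{\left(B,L \right)} = 8 - \left(5 + L\right) \left(-4\right) = 8 - \left(-20 - 4 L\right) = 8 + \left(20 + 4 L\right) = 28 + 4 L$)
$\left(o{\left(6,-9 \right)} + m{\left(3,-9 \right)}\right)^{2} = \left(2 + \left(28 + 4 \left(-9\right)\right)\right)^{2} = \left(2 + \left(28 - 36\right)\right)^{2} = \left(2 - 8\right)^{2} = \left(-6\right)^{2} = 36$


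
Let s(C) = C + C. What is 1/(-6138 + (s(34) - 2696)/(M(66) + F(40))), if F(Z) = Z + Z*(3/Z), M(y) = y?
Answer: -109/671670 ≈ -0.00016228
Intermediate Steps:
s(C) = 2*C
F(Z) = 3 + Z (F(Z) = Z + 3 = 3 + Z)
1/(-6138 + (s(34) - 2696)/(M(66) + F(40))) = 1/(-6138 + (2*34 - 2696)/(66 + (3 + 40))) = 1/(-6138 + (68 - 2696)/(66 + 43)) = 1/(-6138 - 2628/109) = 1/(-671670/109) = -109/671670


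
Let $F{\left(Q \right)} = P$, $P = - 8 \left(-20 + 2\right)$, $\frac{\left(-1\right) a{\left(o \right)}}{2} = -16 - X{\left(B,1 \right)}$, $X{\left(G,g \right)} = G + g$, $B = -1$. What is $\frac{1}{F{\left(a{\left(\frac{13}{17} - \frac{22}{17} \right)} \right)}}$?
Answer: $\frac{1}{144} \approx 0.0069444$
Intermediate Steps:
$a{\left(o \right)} = 32$ ($a{\left(o \right)} = - 2 \left(-16 - \left(-1 + 1\right)\right) = - 2 \left(-16 - 0\right) = - 2 \left(-16 + 0\right) = \left(-2\right) \left(-16\right) = 32$)
$P = 144$ ($P = \left(-8\right) \left(-18\right) = 144$)
$F{\left(Q \right)} = 144$
$\frac{1}{F{\left(a{\left(\frac{13}{17} - \frac{22}{17} \right)} \right)}} = \frac{1}{144}$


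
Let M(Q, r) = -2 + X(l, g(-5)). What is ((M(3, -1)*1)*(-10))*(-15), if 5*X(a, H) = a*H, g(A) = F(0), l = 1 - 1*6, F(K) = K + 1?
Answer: -450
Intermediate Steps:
F(K) = 1 + K
l = -5 (l = 1 - 6 = -5)
g(A) = 1 (g(A) = 1 + 0 = 1)
X(a, H) = H*a/5 (X(a, H) = (a*H)/5 = (H*a)/5 = H*a/5)
M(Q, r) = -3 (M(Q, r) = -2 + (⅕)*1*(-5) = -2 - 1 = -3)
((M(3, -1)*1)*(-10))*(-15) = (-3*1*(-10))*(-15) = -3*(-10)*(-15) = 30*(-15) = -450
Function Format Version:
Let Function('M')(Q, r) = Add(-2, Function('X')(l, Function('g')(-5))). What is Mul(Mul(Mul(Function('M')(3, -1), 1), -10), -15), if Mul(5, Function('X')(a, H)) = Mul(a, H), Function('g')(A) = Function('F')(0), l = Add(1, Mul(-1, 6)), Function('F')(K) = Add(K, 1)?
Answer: -450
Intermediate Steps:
Function('F')(K) = Add(1, K)
l = -5 (l = Add(1, -6) = -5)
Function('g')(A) = 1 (Function('g')(A) = Add(1, 0) = 1)
Function('X')(a, H) = Mul(Rational(1, 5), H, a) (Function('X')(a, H) = Mul(Rational(1, 5), Mul(a, H)) = Mul(Rational(1, 5), Mul(H, a)) = Mul(Rational(1, 5), H, a))
Function('M')(Q, r) = -3 (Function('M')(Q, r) = Add(-2, Mul(Rational(1, 5), 1, -5)) = Add(-2, -1) = -3)
Mul(Mul(Mul(Function('M')(3, -1), 1), -10), -15) = Mul(Mul(Mul(-3, 1), -10), -15) = Mul(Mul(-3, -10), -15) = Mul(30, -15) = -450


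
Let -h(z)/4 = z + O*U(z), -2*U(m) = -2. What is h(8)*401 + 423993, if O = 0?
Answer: 411161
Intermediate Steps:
U(m) = 1 (U(m) = -½*(-2) = 1)
h(z) = -4*z (h(z) = -4*(z + 0*1) = -4*(z + 0) = -4*z)
h(8)*401 + 423993 = -4*8*401 + 423993 = -32*401 + 423993 = -12832 + 423993 = 411161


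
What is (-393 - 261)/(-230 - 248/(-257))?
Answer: 84039/29431 ≈ 2.8555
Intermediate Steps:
(-393 - 261)/(-230 - 248/(-257)) = -654/(-230 - 248*(-1/257)) = -654/(-230 + 248/257) = -654/(-58862/257) = -654*(-257/58862) = 84039/29431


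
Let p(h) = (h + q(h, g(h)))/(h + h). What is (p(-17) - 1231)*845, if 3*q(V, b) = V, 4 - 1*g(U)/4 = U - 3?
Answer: -3118895/3 ≈ -1.0396e+6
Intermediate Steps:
g(U) = 28 - 4*U (g(U) = 16 - 4*(U - 3) = 16 - 4*(-3 + U) = 16 + (12 - 4*U) = 28 - 4*U)
q(V, b) = V/3
p(h) = ⅔ (p(h) = (h + h/3)/(h + h) = (4*h/3)/((2*h)) = (4*h/3)*(1/(2*h)) = ⅔)
(p(-17) - 1231)*845 = (⅔ - 1231)*845 = -3691/3*845 = -3118895/3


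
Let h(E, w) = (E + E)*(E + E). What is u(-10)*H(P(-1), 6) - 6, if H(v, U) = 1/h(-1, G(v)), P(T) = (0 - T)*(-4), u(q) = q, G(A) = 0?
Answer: -17/2 ≈ -8.5000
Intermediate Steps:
h(E, w) = 4*E² (h(E, w) = (2*E)*(2*E) = 4*E²)
P(T) = 4*T (P(T) = -T*(-4) = 4*T)
H(v, U) = ¼ (H(v, U) = 1/(4*(-1)²) = 1/(4*1) = 1/4 = ¼)
u(-10)*H(P(-1), 6) - 6 = -10*¼ - 6 = -5/2 - 6 = -17/2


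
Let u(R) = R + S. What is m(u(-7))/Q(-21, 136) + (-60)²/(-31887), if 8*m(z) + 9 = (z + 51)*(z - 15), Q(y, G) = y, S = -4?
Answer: 1216469/198408 ≈ 6.1311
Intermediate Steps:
u(R) = -4 + R (u(R) = R - 4 = -4 + R)
m(z) = -9/8 + (-15 + z)*(51 + z)/8 (m(z) = -9/8 + ((z + 51)*(z - 15))/8 = -9/8 + ((51 + z)*(-15 + z))/8 = -9/8 + ((-15 + z)*(51 + z))/8 = -9/8 + (-15 + z)*(51 + z)/8)
m(u(-7))/Q(-21, 136) + (-60)²/(-31887) = (-387/4 + (-4 - 7)²/8 + 9*(-4 - 7)/2)/(-21) + (-60)²/(-31887) = (-387/4 + (⅛)*(-11)² + (9/2)*(-11))*(-1/21) + 3600*(-1/31887) = (-387/4 + (⅛)*121 - 99/2)*(-1/21) - 400/3543 = (-387/4 + 121/8 - 99/2)*(-1/21) - 400/3543 = -1049/8*(-1/21) - 400/3543 = 1049/168 - 400/3543 = 1216469/198408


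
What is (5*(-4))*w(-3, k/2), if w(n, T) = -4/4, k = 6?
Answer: 20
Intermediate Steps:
w(n, T) = -1 (w(n, T) = -4*¼ = -1)
(5*(-4))*w(-3, k/2) = (5*(-4))*(-1) = -20*(-1) = 20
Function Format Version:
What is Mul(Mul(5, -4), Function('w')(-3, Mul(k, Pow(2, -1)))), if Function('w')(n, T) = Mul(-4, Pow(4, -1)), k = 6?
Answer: 20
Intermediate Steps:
Function('w')(n, T) = -1 (Function('w')(n, T) = Mul(-4, Rational(1, 4)) = -1)
Mul(Mul(5, -4), Function('w')(-3, Mul(k, Pow(2, -1)))) = Mul(Mul(5, -4), -1) = Mul(-20, -1) = 20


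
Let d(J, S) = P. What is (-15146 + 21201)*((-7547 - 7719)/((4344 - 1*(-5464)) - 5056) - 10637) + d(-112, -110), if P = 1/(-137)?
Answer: -20971594619951/325512 ≈ -6.4426e+7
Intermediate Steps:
P = -1/137 ≈ -0.0072993
d(J, S) = -1/137
(-15146 + 21201)*((-7547 - 7719)/((4344 - 1*(-5464)) - 5056) - 10637) + d(-112, -110) = (-15146 + 21201)*((-7547 - 7719)/((4344 - 1*(-5464)) - 5056) - 10637) - 1/137 = 6055*(-15266/((4344 + 5464) - 5056) - 10637) - 1/137 = 6055*(-15266/(9808 - 5056) - 10637) - 1/137 = 6055*(-15266/4752 - 10637) - 1/137 = 6055*(-15266*1/4752 - 10637) - 1/137 = 6055*(-7633/2376 - 10637) - 1/137 = 6055*(-25281145/2376) - 1/137 = -153077332975/2376 - 1/137 = -20971594619951/325512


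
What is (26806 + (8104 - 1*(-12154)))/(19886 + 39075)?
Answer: 47064/58961 ≈ 0.79822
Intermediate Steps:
(26806 + (8104 - 1*(-12154)))/(19886 + 39075) = (26806 + (8104 + 12154))/58961 = (26806 + 20258)*(1/58961) = 47064*(1/58961) = 47064/58961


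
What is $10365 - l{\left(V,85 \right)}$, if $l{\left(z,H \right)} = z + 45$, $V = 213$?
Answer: $10107$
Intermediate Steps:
$l{\left(z,H \right)} = 45 + z$
$10365 - l{\left(V,85 \right)} = 10365 - \left(45 + 213\right) = 10365 - 258 = 10107$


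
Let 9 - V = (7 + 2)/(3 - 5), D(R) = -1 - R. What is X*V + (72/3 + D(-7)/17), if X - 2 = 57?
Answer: 27909/34 ≈ 820.85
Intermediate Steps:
X = 59 (X = 2 + 57 = 59)
V = 27/2 (V = 9 - (7 + 2)/(3 - 5) = 9 - 9/(-2) = 9 - 9*(-1)/2 = 9 - 1*(-9/2) = 9 + 9/2 = 27/2 ≈ 13.500)
X*V + (72/3 + D(-7)/17) = 59*(27/2) + (72/3 + (-1 - 1*(-7))/17) = 1593/2 + (72*(⅓) + (-1 + 7)*(1/17)) = 1593/2 + (24 + 6*(1/17)) = 1593/2 + (24 + 6/17) = 1593/2 + 414/17 = 27909/34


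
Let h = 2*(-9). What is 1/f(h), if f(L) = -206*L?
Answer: 1/3708 ≈ 0.00026969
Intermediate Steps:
h = -18
1/f(h) = 1/(-206*(-18)) = 1/3708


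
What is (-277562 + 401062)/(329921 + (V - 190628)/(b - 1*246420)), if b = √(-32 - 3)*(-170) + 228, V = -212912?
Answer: 617410774922980278500/1649374836204547131471 + 2118080575000*I*√35/1649374836204547131471 ≈ 0.37433 + 7.5973e-9*I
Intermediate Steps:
b = 228 - 170*I*√35 (b = √(-35)*(-170) + 228 = (I*√35)*(-170) + 228 = -170*I*√35 + 228 = 228 - 170*I*√35 ≈ 228.0 - 1005.7*I)
(-277562 + 401062)/(329921 + (V - 190628)/(b - 1*246420)) = (-277562 + 401062)/(329921 + (-212912 - 190628)/((228 - 170*I*√35) - 1*246420)) = 123500/(329921 - 403540/((228 - 170*I*√35) - 246420)) = 123500/(329921 - 403540/(-246192 - 170*I*√35))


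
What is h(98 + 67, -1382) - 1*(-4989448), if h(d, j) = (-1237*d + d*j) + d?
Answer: 4557478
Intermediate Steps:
h(d, j) = -1236*d + d*j
h(98 + 67, -1382) - 1*(-4989448) = (98 + 67)*(-1236 - 1382) - 1*(-4989448) = 165*(-2618) + 4989448 = -431970 + 4989448 = 4557478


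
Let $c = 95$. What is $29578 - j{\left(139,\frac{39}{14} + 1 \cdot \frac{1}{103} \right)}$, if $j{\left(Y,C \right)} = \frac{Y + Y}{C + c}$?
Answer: $\frac{4170718262}{141021} \approx 29575.0$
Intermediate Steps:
$j{\left(Y,C \right)} = \frac{2 Y}{95 + C}$ ($j{\left(Y,C \right)} = \frac{Y + Y}{C + 95} = \frac{2 Y}{95 + C}$)
$29578 - j{\left(139,\frac{39}{14} + 1 \cdot \frac{1}{103} \right)} = 29578 - 2 \cdot 139 \frac{1}{95 + \left(\frac{39}{14} + 1 \cdot \frac{1}{103}\right)} = 29578 - 2 \cdot 139 \frac{1}{95 + \left(39 \cdot \frac{1}{14} + 1 \cdot \frac{1}{103}\right)} = 29578 - 2 \cdot 139 \frac{1}{95 + \left(\frac{39}{14} + \frac{1}{103}\right)} = 29578 - 2 \cdot 139 \frac{1}{95 + \frac{4031}{1442}} = 29578 - 2 \cdot 139 \frac{1}{\frac{141021}{1442}} = 29578 - 2 \cdot 139 \cdot \frac{1442}{141021} = 29578 - \frac{400876}{141021} = \frac{4170718262}{141021}$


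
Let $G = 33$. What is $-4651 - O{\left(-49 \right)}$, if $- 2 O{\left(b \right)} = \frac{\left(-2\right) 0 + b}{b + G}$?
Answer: $- \frac{148783}{32} \approx -4649.5$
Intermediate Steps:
$O{\left(b \right)} = - \frac{b}{2 \left(33 + b\right)}$ ($O{\left(b \right)} = - \frac{\left(\left(-2\right) 0 + b\right) \frac{1}{b + 33}}{2} = - \frac{\left(0 + b\right) \frac{1}{33 + b}}{2} = - \frac{b \frac{1}{33 + b}}{2} = - \frac{b}{2 \left(33 + b\right)}$)
$-4651 - O{\left(-49 \right)} = -4651 - \left(-1\right) \left(-49\right) \frac{1}{66 + 2 \left(-49\right)} = -4651 - \left(-1\right) \left(-49\right) \frac{1}{66 - 98} = -4651 - \left(-1\right) \left(-49\right) \frac{1}{-32} = -4651 - \left(-1\right) \left(-49\right) \left(- \frac{1}{32}\right) = -4651 - - \frac{49}{32} = -4651 + \frac{49}{32} = - \frac{148783}{32}$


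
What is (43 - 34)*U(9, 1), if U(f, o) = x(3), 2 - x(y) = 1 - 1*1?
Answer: 18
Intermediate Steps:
x(y) = 2 (x(y) = 2 - (1 - 1*1) = 2 - (1 - 1) = 2 - 1*0 = 2 + 0 = 2)
U(f, o) = 2
(43 - 34)*U(9, 1) = (43 - 34)*2 = 9*2 = 18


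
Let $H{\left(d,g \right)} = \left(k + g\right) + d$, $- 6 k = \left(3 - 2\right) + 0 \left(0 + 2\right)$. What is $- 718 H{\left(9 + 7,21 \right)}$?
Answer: $- \frac{79339}{3} \approx -26446.0$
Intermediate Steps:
$k = - \frac{1}{6}$ ($k = - \frac{\left(3 - 2\right) + 0 \left(0 + 2\right)}{6} = - \frac{1 + 0 \cdot 2}{6} = - \frac{1 + 0}{6} = \left(- \frac{1}{6}\right) 1 = - \frac{1}{6} \approx -0.16667$)
$H{\left(d,g \right)} = - \frac{1}{6} + d + g$ ($H{\left(d,g \right)} = \left(- \frac{1}{6} + g\right) + d = - \frac{1}{6} + d + g$)
$- 718 H{\left(9 + 7,21 \right)} = - 718 \left(- \frac{1}{6} + \left(9 + 7\right) + 21\right) = - 718 \left(- \frac{1}{6} + 16 + 21\right) = \left(-718\right) \frac{221}{6} = - \frac{79339}{3}$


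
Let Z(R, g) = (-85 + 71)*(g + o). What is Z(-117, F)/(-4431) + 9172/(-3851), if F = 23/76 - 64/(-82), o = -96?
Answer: -3394843473/1265970038 ≈ -2.6816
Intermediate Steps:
F = 3375/3116 (F = 23*(1/76) - 64*(-1/82) = 23/76 + 32/41 = 3375/3116 ≈ 1.0831)
Z(R, g) = 1344 - 14*g (Z(R, g) = (-85 + 71)*(g - 96) = -14*(-96 + g) = 1344 - 14*g)
Z(-117, F)/(-4431) + 9172/(-3851) = (1344 - 14*3375/3116)/(-4431) + 9172/(-3851) = (1344 - 23625/1558)*(-1/4431) + 9172*(-1/3851) = (2070327/1558)*(-1/4431) - 9172/3851 = -98587/328738 - 9172/3851 = -3394843473/1265970038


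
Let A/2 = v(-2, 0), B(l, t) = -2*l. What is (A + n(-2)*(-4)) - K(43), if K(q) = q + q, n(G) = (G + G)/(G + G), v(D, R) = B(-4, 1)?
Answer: -74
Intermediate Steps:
v(D, R) = 8 (v(D, R) = -2*(-4) = 8)
A = 16 (A = 2*8 = 16)
n(G) = 1 (n(G) = (2*G)/((2*G)) = (2*G)*(1/(2*G)) = 1)
K(q) = 2*q
(A + n(-2)*(-4)) - K(43) = (16 + 1*(-4)) - 2*43 = (16 - 4) - 1*86 = 12 - 86 = -74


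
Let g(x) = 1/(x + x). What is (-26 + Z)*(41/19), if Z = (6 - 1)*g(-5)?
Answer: -2173/38 ≈ -57.184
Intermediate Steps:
g(x) = 1/(2*x)
Z = -1/2 (Z = (6 - 1)*((1/2)/(-5)) = 5*((1/2)*(-1/5)) = 5*(-1/10) = -1/2 ≈ -0.50000)
(-26 + Z)*(41/19) = (-26 - 1/2)*(41/19) = -2173/(2*19) = -53/2*41/19 = -2173/38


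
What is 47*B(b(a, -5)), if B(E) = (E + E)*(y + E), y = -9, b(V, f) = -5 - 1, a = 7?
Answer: 8460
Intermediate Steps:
b(V, f) = -6
B(E) = 2*E*(-9 + E) (B(E) = (E + E)*(-9 + E) = (2*E)*(-9 + E) = 2*E*(-9 + E))
47*B(b(a, -5)) = 47*(2*(-6)*(-9 - 6)) = 47*(2*(-6)*(-15)) = 47*180 = 8460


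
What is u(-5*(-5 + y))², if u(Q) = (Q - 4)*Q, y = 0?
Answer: 275625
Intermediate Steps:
u(Q) = Q*(-4 + Q) (u(Q) = (-4 + Q)*Q = Q*(-4 + Q))
u(-5*(-5 + y))² = ((-5*(-5 + 0))*(-4 - 5*(-5 + 0)))² = ((-5*(-5))*(-4 - 5*(-5)))² = (25*(-4 + 25))² = (25*21)² = 525² = 275625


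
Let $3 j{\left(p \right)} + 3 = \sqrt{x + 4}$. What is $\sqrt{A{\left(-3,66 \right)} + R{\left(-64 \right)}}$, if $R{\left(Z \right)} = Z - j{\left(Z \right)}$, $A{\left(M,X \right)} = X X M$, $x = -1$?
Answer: $\frac{\sqrt{-118179 - 3 \sqrt{3}}}{3} \approx 114.59 i$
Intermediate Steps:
$j{\left(p \right)} = -1 + \frac{\sqrt{3}}{3}$ ($j{\left(p \right)} = -1 + \frac{\sqrt{-1 + 4}}{3} = -1 + \frac{\sqrt{3}}{3}$)
$A{\left(M,X \right)} = M X^{2}$ ($A{\left(M,X \right)} = X^{2} M = M X^{2}$)
$R{\left(Z \right)} = 1 + Z - \frac{\sqrt{3}}{3}$ ($R{\left(Z \right)} = Z - \left(-1 + \frac{\sqrt{3}}{3}\right) = Z + \left(1 - \frac{\sqrt{3}}{3}\right) = 1 + Z - \frac{\sqrt{3}}{3}$)
$\sqrt{A{\left(-3,66 \right)} + R{\left(-64 \right)}} = \sqrt{- 3 \cdot 66^{2} - \left(63 + \frac{\sqrt{3}}{3}\right)} = \sqrt{\left(-3\right) 4356 - \left(63 + \frac{\sqrt{3}}{3}\right)} = \sqrt{-13068 - \left(63 + \frac{\sqrt{3}}{3}\right)} = \sqrt{-13131 - \frac{\sqrt{3}}{3}}$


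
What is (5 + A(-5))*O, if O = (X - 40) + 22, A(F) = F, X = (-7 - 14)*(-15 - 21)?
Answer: 0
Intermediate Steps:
X = 756 (X = -21*(-36) = 756)
O = 738 (O = (756 - 40) + 22 = 716 + 22 = 738)
(5 + A(-5))*O = (5 - 5)*738 = 0*738 = 0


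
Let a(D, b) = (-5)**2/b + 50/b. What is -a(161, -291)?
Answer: 25/97 ≈ 0.25773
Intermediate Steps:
a(D, b) = 75/b (a(D, b) = 25/b + 50/b = 75/b)
-a(161, -291) = -75/(-291) = -75*(-1)/291 = -1*(-25/97) = 25/97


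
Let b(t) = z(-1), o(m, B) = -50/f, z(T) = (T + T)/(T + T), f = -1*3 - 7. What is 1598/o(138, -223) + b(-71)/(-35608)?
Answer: 56901579/178040 ≈ 319.60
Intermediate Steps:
f = -10 (f = -3 - 7 = -10)
z(T) = 1 (z(T) = (2*T)/((2*T)) = (2*T)*(1/(2*T)) = 1)
o(m, B) = 5 (o(m, B) = -50/(-10) = -50*(-⅒) = 5)
b(t) = 1
1598/o(138, -223) + b(-71)/(-35608) = 1598/5 + 1/(-35608) = 1598*(⅕) + 1*(-1/35608) = 1598/5 - 1/35608 = 56901579/178040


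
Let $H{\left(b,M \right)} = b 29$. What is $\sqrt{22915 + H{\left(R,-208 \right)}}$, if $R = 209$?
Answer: $4 \sqrt{1811} \approx 170.22$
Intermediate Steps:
$H{\left(b,M \right)} = 29 b$
$\sqrt{22915 + H{\left(R,-208 \right)}} = \sqrt{22915 + 29 \cdot 209} = \sqrt{22915 + 6061} = \sqrt{28976} = 4 \sqrt{1811}$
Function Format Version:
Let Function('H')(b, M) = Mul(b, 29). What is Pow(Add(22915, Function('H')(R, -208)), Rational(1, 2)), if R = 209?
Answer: Mul(4, Pow(1811, Rational(1, 2))) ≈ 170.22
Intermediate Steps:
Function('H')(b, M) = Mul(29, b)
Pow(Add(22915, Function('H')(R, -208)), Rational(1, 2)) = Pow(Add(22915, Mul(29, 209)), Rational(1, 2)) = Pow(Add(22915, 6061), Rational(1, 2)) = Pow(28976, Rational(1, 2)) = Mul(4, Pow(1811, Rational(1, 2)))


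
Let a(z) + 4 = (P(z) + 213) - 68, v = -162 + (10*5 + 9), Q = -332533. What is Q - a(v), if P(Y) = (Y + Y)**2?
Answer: -375110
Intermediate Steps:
v = -103 (v = -162 + (50 + 9) = -162 + 59 = -103)
P(Y) = 4*Y**2 (P(Y) = (2*Y)**2 = 4*Y**2)
a(z) = 141 + 4*z**2 (a(z) = -4 + ((4*z**2 + 213) - 68) = -4 + ((213 + 4*z**2) - 68) = -4 + (145 + 4*z**2) = 141 + 4*z**2)
Q - a(v) = -332533 - (141 + 4*(-103)**2) = -332533 - (141 + 4*10609) = -332533 - (141 + 42436) = -332533 - 1*42577 = -332533 - 42577 = -375110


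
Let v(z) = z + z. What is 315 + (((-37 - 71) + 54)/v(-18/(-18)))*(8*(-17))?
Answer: 3987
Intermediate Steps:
v(z) = 2*z
315 + (((-37 - 71) + 54)/v(-18/(-18)))*(8*(-17)) = 315 + (((-37 - 71) + 54)/((2*(-18/(-18)))))*(8*(-17)) = 315 + ((-108 + 54)/((2*(-18*(-1/18)))))*(-136) = 315 - 54/(2*1)*(-136) = 315 - 54/2*(-136) = 315 - 54*½*(-136) = 315 - 27*(-136) = 315 + 3672 = 3987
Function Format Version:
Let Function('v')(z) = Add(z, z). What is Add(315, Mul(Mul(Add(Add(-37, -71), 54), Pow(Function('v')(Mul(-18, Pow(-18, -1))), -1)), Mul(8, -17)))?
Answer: 3987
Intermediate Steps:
Function('v')(z) = Mul(2, z)
Add(315, Mul(Mul(Add(Add(-37, -71), 54), Pow(Function('v')(Mul(-18, Pow(-18, -1))), -1)), Mul(8, -17))) = Add(315, Mul(Mul(Add(Add(-37, -71), 54), Pow(Mul(2, Mul(-18, Pow(-18, -1))), -1)), Mul(8, -17))) = Add(315, Mul(Mul(Add(-108, 54), Pow(Mul(2, Mul(-18, Rational(-1, 18))), -1)), -136)) = Add(315, Mul(Mul(-54, Pow(Mul(2, 1), -1)), -136)) = Add(315, Mul(Mul(-54, Pow(2, -1)), -136)) = Add(315, Mul(Mul(-54, Rational(1, 2)), -136)) = Add(315, Mul(-27, -136)) = Add(315, 3672) = 3987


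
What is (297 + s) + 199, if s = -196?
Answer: 300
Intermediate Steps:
(297 + s) + 199 = (297 - 196) + 199 = 101 + 199 = 300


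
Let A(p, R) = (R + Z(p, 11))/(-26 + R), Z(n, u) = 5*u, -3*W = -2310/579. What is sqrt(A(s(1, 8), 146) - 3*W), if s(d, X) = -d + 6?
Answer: I*sqrt(34487170)/3860 ≈ 1.5214*I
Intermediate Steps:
W = 770/579 (W = -(-770)/579 = -1/3*(-770/193) = 770/579 ≈ 1.3299)
s(d, X) = 6 - d
A(p, R) = (55 + R)/(-26 + R) (A(p, R) = (R + 5*11)/(-26 + R) = (R + 55)/(-26 + R) = (55 + R)/(-26 + R))
sqrt(A(s(1, 8), 146) - 3*W) = sqrt((55 + 146)/(-26 + 146) - 3*770/579) = sqrt(201/120 - 770/193) = sqrt((1/120)*201 - 770/193) = sqrt(67/40 - 770/193) = sqrt(-17869/7720) = I*sqrt(34487170)/3860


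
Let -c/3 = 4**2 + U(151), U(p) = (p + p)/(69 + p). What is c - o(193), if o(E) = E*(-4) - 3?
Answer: 79517/110 ≈ 722.88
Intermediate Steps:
U(p) = 2*p/(69 + p) (U(p) = (2*p)/(69 + p) = 2*p/(69 + p))
o(E) = -3 - 4*E (o(E) = -4*E - 3 = -3 - 4*E)
c = -5733/110 (c = -3*(4**2 + 2*151/(69 + 151)) = -3*(16 + 2*151/220) = -3*(16 + 2*151*(1/220)) = -3*(16 + 151/110) = -3*1911/110 = -5733/110 ≈ -52.118)
c - o(193) = -5733/110 - (-3 - 4*193) = -5733/110 - (-3 - 772) = -5733/110 - 1*(-775) = -5733/110 + 775 = 79517/110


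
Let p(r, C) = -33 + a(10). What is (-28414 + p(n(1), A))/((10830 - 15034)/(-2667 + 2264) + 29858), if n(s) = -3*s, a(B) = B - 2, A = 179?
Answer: -11460917/12036978 ≈ -0.95214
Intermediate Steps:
a(B) = -2 + B
p(r, C) = -25 (p(r, C) = -33 + (-2 + 10) = -33 + 8 = -25)
(-28414 + p(n(1), A))/((10830 - 15034)/(-2667 + 2264) + 29858) = (-28414 - 25)/((10830 - 15034)/(-2667 + 2264) + 29858) = -28439/(-4204/(-403) + 29858) = -28439/(-4204*(-1/403) + 29858) = -28439/(4204/403 + 29858) = -28439/12036978/403 = -28439*403/12036978 = -11460917/12036978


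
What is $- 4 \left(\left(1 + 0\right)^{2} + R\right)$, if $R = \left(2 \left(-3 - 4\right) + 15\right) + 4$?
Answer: $-24$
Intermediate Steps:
$R = 5$ ($R = \left(2 \left(-7\right) + 15\right) + 4 = \left(-14 + 15\right) + 4 = 1 + 4 = 5$)
$- 4 \left(\left(1 + 0\right)^{2} + R\right) = - 4 \left(\left(1 + 0\right)^{2} + 5\right) = - 4 \left(1^{2} + 5\right) = - 4 \left(1 + 5\right) = \left(-4\right) 6 = -24$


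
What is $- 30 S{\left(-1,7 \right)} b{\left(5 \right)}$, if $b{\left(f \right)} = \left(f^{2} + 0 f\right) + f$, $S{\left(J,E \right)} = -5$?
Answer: $4500$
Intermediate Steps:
$b{\left(f \right)} = f + f^{2}$ ($b{\left(f \right)} = \left(f^{2} + 0\right) + f = f^{2} + f = f + f^{2}$)
$- 30 S{\left(-1,7 \right)} b{\left(5 \right)} = \left(-30\right) \left(-5\right) 5 \left(1 + 5\right) = 150 \cdot 5 \cdot 6 = 150 \cdot 30 = 4500$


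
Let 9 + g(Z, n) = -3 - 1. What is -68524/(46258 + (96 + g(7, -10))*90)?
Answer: -17131/13432 ≈ -1.2754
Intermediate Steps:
g(Z, n) = -13 (g(Z, n) = -9 + (-3 - 1) = -9 - 4 = -13)
-68524/(46258 + (96 + g(7, -10))*90) = -68524/(46258 + (96 - 13)*90) = -68524/(46258 + 83*90) = -68524/(46258 + 7470) = -68524/53728 = -68524*1/53728 = -17131/13432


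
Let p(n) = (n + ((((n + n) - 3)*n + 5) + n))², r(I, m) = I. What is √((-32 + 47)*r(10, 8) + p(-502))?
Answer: 5*√10181415415 ≈ 5.0452e+5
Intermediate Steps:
p(n) = (5 + 2*n + n*(-3 + 2*n))² (p(n) = (n + (((2*n - 3)*n + 5) + n))² = (n + (((-3 + 2*n)*n + 5) + n))² = (n + ((n*(-3 + 2*n) + 5) + n))² = (n + ((5 + n*(-3 + 2*n)) + n))² = (n + (5 + n + n*(-3 + 2*n)))² = (5 + 2*n + n*(-3 + 2*n))²)
√((-32 + 47)*r(10, 8) + p(-502)) = √((-32 + 47)*10 + (5 - 1*(-502) + 2*(-502)²)²) = √(15*10 + (5 + 502 + 2*252004)²) = √(150 + (5 + 502 + 504008)²) = √(150 + 504515²) = √(150 + 254535385225) = √254535385375 = 5*√10181415415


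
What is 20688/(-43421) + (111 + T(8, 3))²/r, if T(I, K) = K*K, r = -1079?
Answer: -647584752/46851259 ≈ -13.822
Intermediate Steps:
T(I, K) = K²
20688/(-43421) + (111 + T(8, 3))²/r = 20688/(-43421) + (111 + 3²)²/(-1079) = 20688*(-1/43421) + (111 + 9)²*(-1/1079) = -20688/43421 + 120²*(-1/1079) = -20688/43421 + 14400*(-1/1079) = -20688/43421 - 14400/1079 = -647584752/46851259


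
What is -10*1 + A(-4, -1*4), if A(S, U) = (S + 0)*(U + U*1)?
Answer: 22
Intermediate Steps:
A(S, U) = 2*S*U (A(S, U) = S*(U + U) = S*(2*U) = 2*S*U)
-10*1 + A(-4, -1*4) = -10*1 + 2*(-4)*(-1*4) = -10 + 2*(-4)*(-4) = -10 + 32 = 22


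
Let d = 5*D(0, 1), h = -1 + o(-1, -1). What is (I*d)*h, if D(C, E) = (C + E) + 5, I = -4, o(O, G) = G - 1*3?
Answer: 600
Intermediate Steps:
o(O, G) = -3 + G (o(O, G) = G - 3 = -3 + G)
h = -5 (h = -1 + (-3 - 1) = -1 - 4 = -5)
D(C, E) = 5 + C + E
d = 30 (d = 5*(5 + 0 + 1) = 5*6 = 30)
(I*d)*h = -4*30*(-5) = -120*(-5) = 600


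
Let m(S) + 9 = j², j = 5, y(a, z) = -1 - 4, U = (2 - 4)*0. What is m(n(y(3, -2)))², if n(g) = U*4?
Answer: 256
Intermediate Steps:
U = 0 (U = -2*0 = 0)
y(a, z) = -5
n(g) = 0 (n(g) = 0*4 = 0)
m(S) = 16 (m(S) = -9 + 5² = -9 + 25 = 16)
m(n(y(3, -2)))² = 16² = 256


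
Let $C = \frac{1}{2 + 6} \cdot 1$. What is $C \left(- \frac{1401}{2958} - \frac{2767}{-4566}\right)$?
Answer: $\frac{148985}{9004152} \approx 0.016546$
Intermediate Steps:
$C = \frac{1}{8}$ ($C = \frac{1}{8} \cdot 1 = \frac{1}{8} \approx 0.125$)
$C \left(- \frac{1401}{2958} - \frac{2767}{-4566}\right) = \frac{- \frac{1401}{2958} - \frac{2767}{-4566}}{8} = \frac{\left(-1401\right) \frac{1}{2958} - - \frac{2767}{4566}}{8} = \frac{- \frac{467}{986} + \frac{2767}{4566}}{8} = \frac{1}{8} \cdot \frac{148985}{1125519} = \frac{148985}{9004152}$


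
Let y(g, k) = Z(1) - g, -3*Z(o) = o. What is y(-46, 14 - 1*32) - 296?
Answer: -751/3 ≈ -250.33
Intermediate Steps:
Z(o) = -o/3
y(g, k) = -1/3 - g (y(g, k) = -1/3*1 - g = -1/3 - g)
y(-46, 14 - 1*32) - 296 = (-1/3 - 1*(-46)) - 296 = (-1/3 + 46) - 296 = 137/3 - 296 = -751/3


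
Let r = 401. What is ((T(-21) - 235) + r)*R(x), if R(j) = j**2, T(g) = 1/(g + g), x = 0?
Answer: 0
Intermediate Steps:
T(g) = 1/(2*g)
((T(-21) - 235) + r)*R(x) = (((1/2)/(-21) - 235) + 401)*0**2 = (((1/2)*(-1/21) - 235) + 401)*0 = ((-1/42 - 235) + 401)*0 = (-9871/42 + 401)*0 = (6971/42)*0 = 0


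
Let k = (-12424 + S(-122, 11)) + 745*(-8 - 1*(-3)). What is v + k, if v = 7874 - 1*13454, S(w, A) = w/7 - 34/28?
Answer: -304467/14 ≈ -21748.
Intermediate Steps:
S(w, A) = -17/14 + w/7 (S(w, A) = w*(⅐) - 34*1/28 = w/7 - 17/14 = -17/14 + w/7)
v = -5580 (v = 7874 - 13454 = -5580)
k = -226347/14 (k = (-12424 + (-17/14 + (⅐)*(-122))) + 745*(-8 - 1*(-3)) = (-12424 + (-17/14 - 122/7)) + 745*(-8 + 3) = (-12424 - 261/14) + 745*(-5) = -174197/14 - 3725 = -226347/14 ≈ -16168.)
v + k = -5580 - 226347/14 = -304467/14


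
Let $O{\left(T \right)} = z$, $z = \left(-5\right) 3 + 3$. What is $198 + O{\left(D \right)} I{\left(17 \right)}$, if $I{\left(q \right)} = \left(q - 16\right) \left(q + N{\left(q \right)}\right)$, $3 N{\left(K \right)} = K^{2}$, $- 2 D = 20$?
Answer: $-1162$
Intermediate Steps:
$D = -10$ ($D = \left(- \frac{1}{2}\right) 20 = -10$)
$N{\left(K \right)} = \frac{K^{2}}{3}$
$I{\left(q \right)} = \left(-16 + q\right) \left(q + \frac{q^{2}}{3}\right)$ ($I{\left(q \right)} = \left(q - 16\right) \left(q + \frac{q^{2}}{3}\right) = \left(-16 + q\right) \left(q + \frac{q^{2}}{3}\right)$)
$z = -12$ ($z = -15 + 3 = -12$)
$O{\left(T \right)} = -12$
$198 + O{\left(D \right)} I{\left(17 \right)} = 198 - 12 \cdot \frac{1}{3} \cdot 17 \left(-48 + 17^{2} - 221\right) = 198 - 12 \cdot \frac{1}{3} \cdot 17 \left(-48 + 289 - 221\right) = 198 - 12 \cdot \frac{1}{3} \cdot 17 \cdot 20 = 198 - 1360 = -1162$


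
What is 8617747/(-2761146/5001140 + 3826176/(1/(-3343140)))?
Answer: -21549279615790/31985896203559985373 ≈ -6.7371e-7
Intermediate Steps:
8617747/(-2761146/5001140 + 3826176/(1/(-3343140))) = 8617747/(-2761146*1/5001140 + 3826176/(-1/3343140)) = 8617747/(-1380573/2500570 + 3826176*(-3343140)) = 8617747/(-1380573/2500570 - 12791442032640) = 8617747/(-31985896203559985373/2500570) = 8617747*(-2500570/31985896203559985373) = -21549279615790/31985896203559985373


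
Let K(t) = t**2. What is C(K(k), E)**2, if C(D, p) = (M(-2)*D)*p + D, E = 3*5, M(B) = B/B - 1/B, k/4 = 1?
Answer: 141376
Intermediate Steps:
k = 4 (k = 4*1 = 4)
M(B) = 1 - 1/B
E = 15
C(D, p) = D + 3*D*p/2 (C(D, p) = (((-1 - 2)/(-2))*D)*p + D = ((-1/2*(-3))*D)*p + D = (3*D/2)*p + D = 3*D*p/2 + D = D + 3*D*p/2)
C(K(k), E)**2 = ((1/2)*4**2*(2 + 3*15))**2 = ((1/2)*16*(2 + 45))**2 = ((1/2)*16*47)**2 = 376**2 = 141376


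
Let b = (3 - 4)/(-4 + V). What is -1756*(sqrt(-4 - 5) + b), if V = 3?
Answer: -1756 - 5268*I ≈ -1756.0 - 5268.0*I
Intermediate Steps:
b = 1 (b = (3 - 4)/(-4 + 3) = -1/(-1) = -1*(-1) = 1)
-1756*(sqrt(-4 - 5) + b) = -1756*(sqrt(-4 - 5) + 1) = -1756*(sqrt(-9) + 1) = -1756*(3*I + 1) = -1756*(1 + 3*I) = -439*(4 + 12*I) = -1756 - 5268*I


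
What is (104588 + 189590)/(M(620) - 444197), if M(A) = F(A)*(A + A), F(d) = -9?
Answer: -294178/455357 ≈ -0.64604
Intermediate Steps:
M(A) = -18*A (M(A) = -9*(A + A) = -18*A)
(104588 + 189590)/(M(620) - 444197) = (104588 + 189590)/(-18*620 - 444197) = 294178/(-11160 - 444197) = 294178/(-455357) = 294178*(-1/455357) = -294178/455357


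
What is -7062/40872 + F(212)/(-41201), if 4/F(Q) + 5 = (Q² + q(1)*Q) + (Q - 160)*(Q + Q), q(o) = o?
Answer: -3258719908071/18860152785188 ≈ -0.17278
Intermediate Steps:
F(Q) = 4/(-5 + Q + Q² + 2*Q*(-160 + Q)) (F(Q) = 4/(-5 + ((Q² + 1*Q) + (Q - 160)*(Q + Q))) = 4/(-5 + ((Q² + Q) + (-160 + Q)*(2*Q))) = 4/(-5 + ((Q + Q²) + 2*Q*(-160 + Q))) = 4/(-5 + (Q + Q² + 2*Q*(-160 + Q))) = 4/(-5 + Q + Q² + 2*Q*(-160 + Q)))
-7062/40872 + F(212)/(-41201) = -7062/40872 + (4/(-5 - 319*212 + 3*212²))/(-41201) = -7062*1/40872 + (4/(-5 - 67628 + 3*44944))*(-1/41201) = -1177/6812 + (4/(-5 - 67628 + 134832))*(-1/41201) = -1177/6812 + (4/67199)*(-1/41201) = -1177/6812 - 4/2768665999 = -3258719908071/18860152785188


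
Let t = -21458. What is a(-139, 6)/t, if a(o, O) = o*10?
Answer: 695/10729 ≈ 0.064778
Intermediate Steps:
a(o, O) = 10*o
a(-139, 6)/t = (10*(-139))/(-21458) = -1390*(-1/21458) = 695/10729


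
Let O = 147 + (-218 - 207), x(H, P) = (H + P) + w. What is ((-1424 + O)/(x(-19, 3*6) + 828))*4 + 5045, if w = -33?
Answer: 1999461/397 ≈ 5036.4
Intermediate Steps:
x(H, P) = -33 + H + P (x(H, P) = (H + P) - 33 = -33 + H + P)
O = -278 (O = 147 - 425 = -278)
((-1424 + O)/(x(-19, 3*6) + 828))*4 + 5045 = ((-1424 - 278)/((-33 - 19 + 3*6) + 828))*4 + 5045 = -1702/((-33 - 19 + 18) + 828)*4 + 5045 = -1702/(-34 + 828)*4 + 5045 = -1702/794*4 + 5045 = -1702*1/794*4 + 5045 = -851/397*4 + 5045 = -3404/397 + 5045 = 1999461/397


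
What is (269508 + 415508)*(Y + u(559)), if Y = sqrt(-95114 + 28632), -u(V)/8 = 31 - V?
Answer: 2893507584 + 685016*I*sqrt(66482) ≈ 2.8935e+9 + 1.7663e+8*I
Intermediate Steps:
u(V) = -248 + 8*V (u(V) = -8*(31 - V) = -248 + 8*V)
Y = I*sqrt(66482) (Y = sqrt(-66482) = I*sqrt(66482) ≈ 257.84*I)
(269508 + 415508)*(Y + u(559)) = (269508 + 415508)*(I*sqrt(66482) + (-248 + 8*559)) = 685016*(I*sqrt(66482) + (-248 + 4472)) = 685016*(I*sqrt(66482) + 4224) = 685016*(4224 + I*sqrt(66482)) = 2893507584 + 685016*I*sqrt(66482)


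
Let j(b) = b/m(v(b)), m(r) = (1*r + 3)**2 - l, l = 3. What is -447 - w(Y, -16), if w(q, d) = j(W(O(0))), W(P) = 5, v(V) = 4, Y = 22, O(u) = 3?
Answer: -20567/46 ≈ -447.11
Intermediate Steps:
m(r) = -3 + (3 + r)**2 (m(r) = (1*r + 3)**2 - 1*3 = (r + 3)**2 - 3 = (3 + r)**2 - 3 = -3 + (3 + r)**2)
j(b) = b/46 (j(b) = b/(-3 + (3 + 4)**2) = b/(-3 + 7**2) = b/(-3 + 49) = b/46)
w(q, d) = 5/46 (w(q, d) = (1/46)*5 = 5/46)
-447 - w(Y, -16) = -447 - 1*5/46 = -447 - 5/46 = -20567/46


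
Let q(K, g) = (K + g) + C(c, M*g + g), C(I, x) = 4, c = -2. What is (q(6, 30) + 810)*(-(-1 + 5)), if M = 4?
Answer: -3400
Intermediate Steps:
q(K, g) = 4 + K + g (q(K, g) = (K + g) + 4 = 4 + K + g)
(q(6, 30) + 810)*(-(-1 + 5)) = ((4 + 6 + 30) + 810)*(-(-1 + 5)) = (40 + 810)*(-1*4) = 850*(-4) = -3400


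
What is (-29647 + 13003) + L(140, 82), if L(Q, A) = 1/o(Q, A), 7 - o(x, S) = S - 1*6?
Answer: -1148437/69 ≈ -16644.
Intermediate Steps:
o(x, S) = 13 - S (o(x, S) = 7 - (S - 1*6) = 7 - (S - 6) = 7 - (-6 + S) = 7 + (6 - S) = 13 - S)
L(Q, A) = 1/(13 - A)
(-29647 + 13003) + L(140, 82) = (-29647 + 13003) - 1/(-13 + 82) = -16644 - 1/69 = -1148437/69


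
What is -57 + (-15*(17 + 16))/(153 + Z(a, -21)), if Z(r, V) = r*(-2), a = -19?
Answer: -11382/191 ≈ -59.592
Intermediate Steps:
Z(r, V) = -2*r
-57 + (-15*(17 + 16))/(153 + Z(a, -21)) = -57 + (-15*(17 + 16))/(153 - 2*(-19)) = -57 + (-15*33)/(153 + 38) = -57 - 495/191 = -11382/191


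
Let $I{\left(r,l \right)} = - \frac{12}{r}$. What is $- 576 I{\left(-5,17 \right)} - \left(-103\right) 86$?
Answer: $\frac{37378}{5} \approx 7475.6$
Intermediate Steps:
$- 576 I{\left(-5,17 \right)} - \left(-103\right) 86 = - 576 \left(- \frac{12}{-5}\right) - \left(-103\right) 86 = - 576 \left(\left(-12\right) \left(- \frac{1}{5}\right)\right) - -8858 = \left(-576\right) \frac{12}{5} + 8858 = - \frac{6912}{5} + 8858 = \frac{37378}{5}$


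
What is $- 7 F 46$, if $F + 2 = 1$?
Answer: $322$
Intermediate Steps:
$F = -1$ ($F = -2 + 1 = -1$)
$- 7 F 46 = \left(-7\right) \left(-1\right) 46 = 7 \cdot 46 = 322$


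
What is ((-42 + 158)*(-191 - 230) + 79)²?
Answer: 2377245049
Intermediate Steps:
((-42 + 158)*(-191 - 230) + 79)² = (116*(-421) + 79)² = (-48836 + 79)² = (-48757)² = 2377245049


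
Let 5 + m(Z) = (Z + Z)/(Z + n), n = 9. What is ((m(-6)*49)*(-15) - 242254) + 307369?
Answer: 71730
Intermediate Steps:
m(Z) = -5 + 2*Z/(9 + Z) (m(Z) = -5 + (Z + Z)/(Z + 9) = -5 + (2*Z)/(9 + Z) = -5 + 2*Z/(9 + Z))
((m(-6)*49)*(-15) - 242254) + 307369 = (((3*(-15 - 1*(-6))/(9 - 6))*49)*(-15) - 242254) + 307369 = (((3*(-15 + 6)/3)*49)*(-15) - 242254) + 307369 = (((3*(⅓)*(-9))*49)*(-15) - 242254) + 307369 = (-9*49*(-15) - 242254) + 307369 = (-441*(-15) - 242254) + 307369 = (6615 - 242254) + 307369 = -235639 + 307369 = 71730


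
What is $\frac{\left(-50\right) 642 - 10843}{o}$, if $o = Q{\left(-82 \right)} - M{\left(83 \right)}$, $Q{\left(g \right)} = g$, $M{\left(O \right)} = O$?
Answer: $\frac{42943}{165} \approx 260.26$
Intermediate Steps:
$o = -165$ ($o = -82 - 83 = -165$)
$\frac{\left(-50\right) 642 - 10843}{o} = \frac{\left(-50\right) 642 - 10843}{-165} = \left(-32100 - 10843\right) \left(- \frac{1}{165}\right) = \left(-42943\right) \left(- \frac{1}{165}\right) = \frac{42943}{165}$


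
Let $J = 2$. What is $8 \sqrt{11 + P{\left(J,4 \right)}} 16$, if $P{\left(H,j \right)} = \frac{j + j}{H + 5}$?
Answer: $\frac{128 \sqrt{595}}{7} \approx 446.04$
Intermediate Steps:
$P{\left(H,j \right)} = \frac{2 j}{5 + H}$
$8 \sqrt{11 + P{\left(J,4 \right)}} 16 = 8 \sqrt{11 + 2 \cdot 4 \frac{1}{5 + 2}} \cdot 16 = 8 \sqrt{11 + 2 \cdot 4 \cdot \frac{1}{7}} \cdot 16 = 8 \sqrt{11 + \frac{8}{7}} \cdot 16 = 8 \sqrt{\frac{85}{7}} \cdot 16 = 8 \frac{\sqrt{595}}{7} \cdot 16 = \frac{8 \sqrt{595}}{7} \cdot 16 = \frac{128 \sqrt{595}}{7}$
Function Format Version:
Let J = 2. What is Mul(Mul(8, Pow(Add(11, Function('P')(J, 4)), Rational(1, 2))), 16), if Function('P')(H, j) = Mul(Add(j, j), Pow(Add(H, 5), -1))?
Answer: Mul(Rational(128, 7), Pow(595, Rational(1, 2))) ≈ 446.04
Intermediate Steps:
Function('P')(H, j) = Mul(2, j, Pow(Add(5, H), -1)) (Function('P')(H, j) = Mul(Mul(2, j), Pow(Add(5, H), -1)) = Mul(2, j, Pow(Add(5, H), -1)))
Mul(Mul(8, Pow(Add(11, Function('P')(J, 4)), Rational(1, 2))), 16) = Mul(Mul(8, Pow(Add(11, Mul(2, 4, Pow(Add(5, 2), -1))), Rational(1, 2))), 16) = Mul(Mul(8, Pow(Add(11, Mul(2, 4, Pow(7, -1))), Rational(1, 2))), 16) = Mul(Mul(8, Pow(Add(11, Mul(2, 4, Rational(1, 7))), Rational(1, 2))), 16) = Mul(Mul(8, Pow(Add(11, Rational(8, 7)), Rational(1, 2))), 16) = Mul(Mul(8, Pow(Rational(85, 7), Rational(1, 2))), 16) = Mul(Mul(8, Mul(Rational(1, 7), Pow(595, Rational(1, 2)))), 16) = Mul(Mul(Rational(8, 7), Pow(595, Rational(1, 2))), 16) = Mul(Rational(128, 7), Pow(595, Rational(1, 2)))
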